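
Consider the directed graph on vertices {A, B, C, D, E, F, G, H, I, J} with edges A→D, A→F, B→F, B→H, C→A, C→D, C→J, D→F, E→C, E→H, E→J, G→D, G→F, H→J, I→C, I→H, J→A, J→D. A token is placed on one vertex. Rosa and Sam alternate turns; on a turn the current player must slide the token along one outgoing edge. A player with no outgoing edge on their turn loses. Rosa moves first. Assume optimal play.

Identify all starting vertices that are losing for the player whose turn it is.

F, I, J

Compute win/loss labels from the base case upward. A position with no move is L. Any other position is W if it can reach an L in one move, else L.
Every edge goes from a vertex to one that appears earlier in the order F, D, A, J, G, H, B, C, I, E, so processing vertices in that order labels each vertex after all of its successors.
F: no outgoing edge → L
D: reaches L-position F → W
A: reaches L-position F → W
J: only reaches A(W), D(W), all W → L
G: reaches L-position F → W
H: reaches L-position J → W
B: reaches L-position F → W
C: reaches L-position J → W
I: only reaches C(W), H(W), all W → L
E: reaches L-position J → W
The losing starting vertices are exactly the entries labelled L in this table (3 of them).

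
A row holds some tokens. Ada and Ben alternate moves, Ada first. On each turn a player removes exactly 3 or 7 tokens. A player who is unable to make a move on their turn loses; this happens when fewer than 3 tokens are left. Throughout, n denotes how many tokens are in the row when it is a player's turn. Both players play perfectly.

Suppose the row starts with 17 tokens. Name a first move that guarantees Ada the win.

Label each position W (a win for the player to move) or L (a loss). A position with no legal move is L; any other position is W exactly when some move reaches an L, and L when every move reaches a W.
n=0: no move → L
n=1: no move → L
n=2: no move → L
n=3: can move to 0, which is L ⇒ W
n=4: can move to 1, which is L ⇒ W
n=5: can move to 2, which is L ⇒ W
n=6: the only move is to 3(W), a W ⇒ L
n=7: can move to 0, which is L ⇒ W
n=8: can move to 1, which is L ⇒ W
n=9: can move to 6, which is L ⇒ W
n=10: moves to 7(W), 3(W); every one is W ⇒ L
n=11: moves to 8(W), 4(W); every one is W ⇒ L
n=12: moves to 9(W), 5(W); every one is W ⇒ L
n=13: can move to 10, which is L ⇒ W
n=14: can move to 11, which is L ⇒ W
n=15: can move to 12, which is L ⇒ W
n=16: moves to 13(W), 9(W); every one is W ⇒ L
n=17: can move to 10, which is L ⇒ W
From 17, the L positions reachable in one move are: 10.

Remove 7, leaving 10.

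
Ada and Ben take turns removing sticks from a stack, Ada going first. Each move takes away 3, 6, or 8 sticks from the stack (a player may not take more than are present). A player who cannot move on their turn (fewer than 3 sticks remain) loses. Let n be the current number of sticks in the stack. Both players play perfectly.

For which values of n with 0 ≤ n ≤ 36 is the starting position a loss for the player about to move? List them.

Work bottom-up. With no move the player to move loses. Otherwise the position is W if at least one move leads to an L position for the opponent, and L if every move leads to a W.
n=0: no move → L
n=1: no move → L
n=2: no move → L
n=3: →0(L), so W
n=4: →1(L), so W
n=5: →2(L), so W
n=6: →0(L), so W
n=7: →1(L), so W
n=8: →2(L), so W
n=9: →1(L), so W
n=10: →2(L), so W
n=11: →8(W), 5(W), 3(W) — all W, so L
n=12: →9(W), 6(W), 4(W) — all W, so L
n=13: →10(W), 7(W), 5(W) — all W, so L
n=14: →11(L), so W
n=15: →12(L), so W
n=16: →13(L), so W
n=17: →11(L), so W
n=18: →12(L), so W
n=19: →13(L), so W
n=20: →12(L), so W
n=21: →13(L), so W
n=22: →19(W), 16(W), 14(W) — all W, so L
n=23: →20(W), 17(W), 15(W) — all W, so L
n=24: →21(W), 18(W), 16(W) — all W, so L
n=25: →22(L), so W
n=26: →23(L), so W
n=27: →24(L), so W
n=28: →22(L), so W
n=29: →23(L), so W
n=30: →24(L), so W
n=31: →23(L), so W
n=32: →24(L), so W
n=33: →30(W), 27(W), 25(W) — all W, so L
n=34: →31(W), 28(W), 26(W) — all W, so L
n=35: →32(W), 29(W), 27(W) — all W, so L
n=36: →33(L), so W
The losing starting values of n are exactly the entries labelled L in this table (12 of them).

0, 1, 2, 11, 12, 13, 22, 23, 24, 33, 34, 35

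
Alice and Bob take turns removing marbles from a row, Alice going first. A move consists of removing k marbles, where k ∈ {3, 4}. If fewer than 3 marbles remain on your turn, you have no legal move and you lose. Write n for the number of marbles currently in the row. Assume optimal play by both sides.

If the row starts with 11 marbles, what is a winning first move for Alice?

Work bottom-up. With no move the player to move loses. Otherwise the position is W if at least one move leads to an L position for the opponent, and L if every move leads to a W.
n=0: no move → L
n=1: no move → L
n=2: no move → L
n=3: W (go to 0, an L position)
n=4: W (go to 1, an L position)
n=5: W (go to 2, an L position)
n=6: W (go to 2, an L position)
n=7: L (options 4(W), 3(W) are all W)
n=8: L (options 5(W), 4(W) are all W)
n=9: L (options 6(W), 5(W) are all W)
n=10: W (go to 7, an L position)
n=11: W (go to 8, an L position)
From 11, the L positions reachable in one move are: 8, 7. Any move reaching one of these is winning.

Remove 3, leaving 8.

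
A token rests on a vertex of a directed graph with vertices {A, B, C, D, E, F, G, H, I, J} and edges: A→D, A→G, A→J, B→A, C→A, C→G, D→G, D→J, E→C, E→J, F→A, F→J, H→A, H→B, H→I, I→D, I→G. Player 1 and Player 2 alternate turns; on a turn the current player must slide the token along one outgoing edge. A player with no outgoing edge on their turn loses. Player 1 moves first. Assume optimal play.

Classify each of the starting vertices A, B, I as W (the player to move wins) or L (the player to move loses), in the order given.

A: W, B: L, I: W

Positions with no move are L. A position that does have a move is losing for the player to move precisely when every available move leads to a winning position for the opponent. Fill in the labels:
Every edge goes from a vertex to one that appears earlier in the order J, G, D, A, I, B, H, F, C, E, so processing vertices in that order labels each vertex after all of its successors.
J: no outgoing edge → L
G: no outgoing edge → L
D: reaches L-position G → W
A: reaches L-position G → W
I: reaches L-position G → W
B: only reaches A(W), which is W → L
H: reaches L-position B → W
F: reaches L-position J → W
C: reaches L-position G → W
E: reaches L-position J → W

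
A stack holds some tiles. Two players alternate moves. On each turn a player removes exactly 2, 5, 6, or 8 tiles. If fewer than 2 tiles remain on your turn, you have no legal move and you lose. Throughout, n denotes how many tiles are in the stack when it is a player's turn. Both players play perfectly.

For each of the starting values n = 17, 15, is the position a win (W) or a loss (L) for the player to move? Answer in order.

Compute win/loss labels from the base case upward. A position with no move is L. Any other position is W if it can reach an L in one move, else L.
n=0: no move → L
n=1: no move → L
n=2: →0(L), so W
n=3: →1(L), so W
n=4: →2(W) only, which is W, so L
n=5: →0(L), so W
n=6: →4(L), so W
n=7: →1(L), so W
n=8: →0(L), so W
n=9: →4(L), so W
n=10: →4(L), so W
n=11: →9(W), 6(W), 5(W), 3(W) — all W, so L
n=12: →4(L), so W
n=13: →11(L), so W
n=14: →12(W), 9(W), 8(W), 6(W) — all W, so L
n=15: →13(W), 10(W), 9(W), 7(W) — all W, so L
n=16: →14(L), so W
n=17: →15(L), so W

17: W, 15: L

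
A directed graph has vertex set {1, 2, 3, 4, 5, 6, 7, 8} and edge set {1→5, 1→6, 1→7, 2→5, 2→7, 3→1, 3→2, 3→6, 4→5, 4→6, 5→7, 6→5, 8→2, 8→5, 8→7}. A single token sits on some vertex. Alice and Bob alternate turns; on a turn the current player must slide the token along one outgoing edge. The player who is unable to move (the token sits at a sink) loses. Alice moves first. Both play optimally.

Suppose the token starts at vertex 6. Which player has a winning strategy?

Bob wins.

Build the W/L table. Terminal = L. A non-terminal position is W if it has a move to some L; otherwise it is L.
Every edge goes from a vertex to one that appears earlier in the order 7, 5, 6, 2, 1, 8, 3, 4, so processing vertices in that order labels each vertex after all of its successors.
7: no outgoing edge → L
5: reaches L-position 7 → W
6: only reaches 5(W), which is W → L
2: reaches L-position 7 → W
1: reaches L-position 6 → W
8: reaches L-position 7 → W
3: reaches L-position 6 → W
4: reaches L-position 6 → W
The starting position 6 is L: whatever Alice does, the opponent receives a W position.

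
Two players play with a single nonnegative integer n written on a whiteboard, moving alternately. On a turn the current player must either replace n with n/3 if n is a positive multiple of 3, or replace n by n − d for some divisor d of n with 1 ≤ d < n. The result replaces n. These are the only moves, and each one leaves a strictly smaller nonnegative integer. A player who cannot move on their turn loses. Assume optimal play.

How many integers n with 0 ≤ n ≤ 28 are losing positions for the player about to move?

13

Classify positions by backward induction: terminal positions (no move available) are L. From any other position, the mover wins iff some move reaches an L.
n=0: no move → L
n=1: no move → L
n=2: can move to 1, which is L ⇒ W
n=3: can move to 1, which is L ⇒ W
n=4: moves to 2(W), 3(W); every one is W ⇒ L
n=5: can move to 4, which is L ⇒ W
n=6: can move to 4, which is L ⇒ W
n=7: the only move is to 6(W), a W ⇒ L
n=8: can move to 4, which is L ⇒ W
n=9: moves to 3(W), 6(W), 8(W); every one is W ⇒ L
n=10: can move to 9, which is L ⇒ W
n=11: the only move is to 10(W), a W ⇒ L
n=12: can move to 4, which is L ⇒ W
n=13: the only move is to 12(W), a W ⇒ L
n=14: can move to 7, which is L ⇒ W
n=15: moves to 5(W), 10(W), 12(W), 14(W); every one is W ⇒ L
n=16: can move to 15, which is L ⇒ W
n=17: the only move is to 16(W), a W ⇒ L
n=18: can move to 9, which is L ⇒ W
n=19: the only move is to 18(W), a W ⇒ L
n=20: can move to 15, which is L ⇒ W
n=21: can move to 7, which is L ⇒ W
n=22: can move to 11, which is L ⇒ W
n=23: the only move is to 22(W), a W ⇒ L
n=24: can move to 23, which is L ⇒ W
n=25: moves to 20(W), 24(W); every one is W ⇒ L
n=26: can move to 13, which is L ⇒ W
n=27: can move to 9, which is L ⇒ W
n=28: moves to 14(W), 21(W), 24(W), 26(W), 27(W); every one is W ⇒ L
L entries with 0 ≤ n ≤ 28: n = 0, 1, 4, 7, 9, 11, 13, 15, 17, 19, 23, 25, 28; that makes 13.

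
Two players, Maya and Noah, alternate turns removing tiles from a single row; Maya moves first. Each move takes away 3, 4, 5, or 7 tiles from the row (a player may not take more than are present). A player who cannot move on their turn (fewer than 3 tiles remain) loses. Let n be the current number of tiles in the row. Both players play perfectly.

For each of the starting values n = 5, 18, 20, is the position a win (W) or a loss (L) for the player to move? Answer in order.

5: W, 18: W, 20: L

Work bottom-up. With no move the player to move loses. Otherwise the position is W if at least one move leads to an L position for the opponent, and L if every move leads to a W.
n=0: no move → L
n=1: no move → L
n=2: no move → L
n=3: can move to 0, which is L ⇒ W
n=4: can move to 1, which is L ⇒ W
n=5: can move to 2, which is L ⇒ W
n=6: can move to 2, which is L ⇒ W
n=7: can move to 2, which is L ⇒ W
n=8: can move to 1, which is L ⇒ W
n=9: can move to 2, which is L ⇒ W
n=10: moves to 7(W), 6(W), 5(W), 3(W); every one is W ⇒ L
n=11: moves to 8(W), 7(W), 6(W), 4(W); every one is W ⇒ L
n=12: moves to 9(W), 8(W), 7(W), 5(W); every one is W ⇒ L
n=13: can move to 10, which is L ⇒ W
n=14: can move to 11, which is L ⇒ W
n=15: can move to 12, which is L ⇒ W
n=16: can move to 12, which is L ⇒ W
n=17: can move to 12, which is L ⇒ W
n=18: can move to 11, which is L ⇒ W
n=19: can move to 12, which is L ⇒ W
n=20: moves to 17(W), 16(W), 15(W), 13(W); every one is W ⇒ L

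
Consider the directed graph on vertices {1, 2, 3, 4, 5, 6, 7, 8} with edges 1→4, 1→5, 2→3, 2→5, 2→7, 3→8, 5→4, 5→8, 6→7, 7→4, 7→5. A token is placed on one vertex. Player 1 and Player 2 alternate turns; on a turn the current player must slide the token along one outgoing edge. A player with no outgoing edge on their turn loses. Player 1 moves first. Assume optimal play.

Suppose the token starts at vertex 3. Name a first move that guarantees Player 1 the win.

Work bottom-up. With no move the player to move loses. Otherwise the position is W if at least one move leads to an L position for the opponent, and L if every move leads to a W.
Every edge goes from a vertex to one that appears earlier in the order 8, 4, 5, 7, 3, 1, 6, 2, so processing vertices in that order labels each vertex after all of its successors.
8: no outgoing edge → L
4: no outgoing edge → L
5: W (go to 4, an L position)
7: W (go to 4, an L position)
3: W (go to 8, an L position)
1: W (go to 4, an L position)
6: L (sole option 7(W) is W)
2: L (options 3(W), 7(W), 5(W) are all W)
From 3, the L positions reachable in one move are: 8.

Move to 8.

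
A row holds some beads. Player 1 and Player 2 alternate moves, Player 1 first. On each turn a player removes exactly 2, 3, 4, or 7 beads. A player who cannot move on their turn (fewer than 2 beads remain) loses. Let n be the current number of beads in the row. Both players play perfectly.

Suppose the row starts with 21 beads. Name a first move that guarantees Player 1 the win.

Use the standard recursion: the mover loses at a terminal position; elsewhere, the mover wins exactly when some move hands the opponent an L position.
n=0: no move → L
n=1: no move → L
n=2: W (go to 0, an L position)
n=3: W (go to 1, an L position)
n=4: W (go to 1, an L position)
n=5: W (go to 1, an L position)
n=6: L (options 4(W), 3(W), 2(W) are all W)
n=7: W (go to 0, an L position)
n=8: W (go to 6, an L position)
n=9: W (go to 6, an L position)
n=10: W (go to 6, an L position)
n=11: L (options 9(W), 8(W), 7(W), 4(W) are all W)
n=12: L (options 10(W), 9(W), 8(W), 5(W) are all W)
n=13: W (go to 11, an L position)
n=14: W (go to 12, an L position)
n=15: W (go to 12, an L position)
n=16: W (go to 12, an L position)
n=17: L (options 15(W), 14(W), 13(W), 10(W) are all W)
n=18: W (go to 11, an L position)
n=19: W (go to 17, an L position)
n=20: W (go to 17, an L position)
n=21: W (go to 17, an L position)
From 21, the L positions reachable in one move are: 17.

Remove 4, leaving 17.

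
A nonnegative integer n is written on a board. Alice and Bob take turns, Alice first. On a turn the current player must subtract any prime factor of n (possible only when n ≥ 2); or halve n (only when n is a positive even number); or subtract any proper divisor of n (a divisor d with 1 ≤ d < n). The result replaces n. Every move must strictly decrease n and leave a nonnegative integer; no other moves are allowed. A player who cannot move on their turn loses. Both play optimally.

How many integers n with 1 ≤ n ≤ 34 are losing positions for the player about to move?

Positions with no move are L. A position that does have a move is losing for the player to move precisely when every available move leads to a winning position for the opponent. Fill in the labels:
n=0: no move → L
n=1: no move → L
n=2: can move to 0, which is L ⇒ W
n=3: can move to 0, which is L ⇒ W
n=4: moves to 2(W), 3(W); every one is W ⇒ L
n=5: can move to 0, which is L ⇒ W
n=6: can move to 4, which is L ⇒ W
n=7: can move to 0, which is L ⇒ W
n=8: can move to 4, which is L ⇒ W
n=9: moves to 6(W), 8(W); every one is W ⇒ L
n=10: can move to 9, which is L ⇒ W
n=11: can move to 0, which is L ⇒ W
n=12: can move to 9, which is L ⇒ W
n=13: can move to 0, which is L ⇒ W
n=14: moves to 7(W), 12(W), 13(W); every one is W ⇒ L
n=15: can move to 14, which is L ⇒ W
n=16: can move to 14, which is L ⇒ W
n=17: can move to 0, which is L ⇒ W
n=18: can move to 9, which is L ⇒ W
n=19: can move to 0, which is L ⇒ W
n=20: moves to 10(W), 15(W), 16(W), 18(W), 19(W); every one is W ⇒ L
n=21: can move to 14, which is L ⇒ W
n=22: can move to 20, which is L ⇒ W
n=23: can move to 0, which is L ⇒ W
n=24: can move to 20, which is L ⇒ W
n=25: can move to 20, which is L ⇒ W
n=26: moves to 13(W), 24(W), 25(W); every one is W ⇒ L
n=27: can move to 26, which is L ⇒ W
n=28: can move to 14, which is L ⇒ W
n=29: can move to 0, which is L ⇒ W
n=30: can move to 20, which is L ⇒ W
n=31: can move to 0, which is L ⇒ W
n=32: moves to 16(W), 24(W), 28(W), 30(W), 31(W); every one is W ⇒ L
n=33: can move to 32, which is L ⇒ W
n=34: can move to 32, which is L ⇒ W
L entries with 1 ≤ n ≤ 34 (n=0 is outside the asked range and is not counted): n = 1, 4, 9, 14, 20, 26, 32; that makes 7.

7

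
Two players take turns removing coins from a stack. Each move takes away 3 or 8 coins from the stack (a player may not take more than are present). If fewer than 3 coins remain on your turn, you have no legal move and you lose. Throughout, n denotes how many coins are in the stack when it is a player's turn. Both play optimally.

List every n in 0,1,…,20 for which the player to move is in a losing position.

Build the W/L table. Terminal = L. A non-terminal position is W if it has a move to some L; otherwise it is L.
n=0: no move → L
n=1: no move → L
n=2: no move → L
n=3: can move to 0, which is L ⇒ W
n=4: can move to 1, which is L ⇒ W
n=5: can move to 2, which is L ⇒ W
n=6: the only move is to 3(W), a W ⇒ L
n=7: the only move is to 4(W), a W ⇒ L
n=8: can move to 0, which is L ⇒ W
n=9: can move to 6, which is L ⇒ W
n=10: can move to 7, which is L ⇒ W
n=11: moves to 8(W), 3(W); every one is W ⇒ L
n=12: moves to 9(W), 4(W); every one is W ⇒ L
n=13: moves to 10(W), 5(W); every one is W ⇒ L
n=14: can move to 11, which is L ⇒ W
n=15: can move to 12, which is L ⇒ W
n=16: can move to 13, which is L ⇒ W
n=17: moves to 14(W), 9(W); every one is W ⇒ L
n=18: moves to 15(W), 10(W); every one is W ⇒ L
n=19: can move to 11, which is L ⇒ W
n=20: can move to 17, which is L ⇒ W
The losing starting values of n are exactly the entries labelled L in this table (10 of them).

0, 1, 2, 6, 7, 11, 12, 13, 17, 18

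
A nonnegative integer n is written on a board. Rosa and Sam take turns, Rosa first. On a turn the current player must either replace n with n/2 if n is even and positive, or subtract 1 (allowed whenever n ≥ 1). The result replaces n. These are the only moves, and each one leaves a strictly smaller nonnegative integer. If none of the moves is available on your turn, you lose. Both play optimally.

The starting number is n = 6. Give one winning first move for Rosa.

Move to 5.

Work bottom-up. With no move the player to move loses. Otherwise the position is W if at least one move leads to an L position for the opponent, and L if every move leads to a W.
n=0: no move → L
n=1: can move to 0, which is L ⇒ W
n=2: the only move is to 1(W), a W ⇒ L
n=3: can move to 2, which is L ⇒ W
n=4: can move to 2, which is L ⇒ W
n=5: the only move is to 4(W), a W ⇒ L
n=6: can move to 5, which is L ⇒ W
From 6, the L positions reachable in one move are: 5.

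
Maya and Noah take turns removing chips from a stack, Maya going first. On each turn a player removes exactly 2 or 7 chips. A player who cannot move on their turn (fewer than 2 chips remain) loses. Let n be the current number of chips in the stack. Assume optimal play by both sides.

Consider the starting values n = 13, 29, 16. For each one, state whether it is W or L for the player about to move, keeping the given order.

Compute win/loss labels from the base case upward. A position with no move is L. Any other position is W if it can reach an L in one move, else L.
n=0: no move → L
n=1: no move → L
n=2: W (go to 0, an L position)
n=3: W (go to 1, an L position)
n=4: L (sole option 2(W) is W)
n=5: L (sole option 3(W) is W)
n=6: W (go to 4, an L position)
n=7: W (go to 5, an L position)
n=8: W (go to 1, an L position)
n=9: L (options 7(W), 2(W) are all W)
n=10: L (options 8(W), 3(W) are all W)
n=11: W (go to 9, an L position)
n=12: W (go to 10, an L position)
n=13: L (options 11(W), 6(W) are all W)
n=14: L (options 12(W), 7(W) are all W)
n=15: W (go to 13, an L position)
n=16: W (go to 14, an L position)
n=17: W (go to 10, an L position)
n=18: L (options 16(W), 11(W) are all W)
n=19: L (options 17(W), 12(W) are all W)
n=20: W (go to 18, an L position)
n=21: W (go to 19, an L position)
n=22: L (options 20(W), 15(W) are all W)
n=23: L (options 21(W), 16(W) are all W)
n=24: W (go to 22, an L position)
n=25: W (go to 23, an L position)
n=26: W (go to 19, an L position)
n=27: L (options 25(W), 20(W) are all W)
n=28: L (options 26(W), 21(W) are all W)
n=29: W (go to 27, an L position)

13: L, 29: W, 16: W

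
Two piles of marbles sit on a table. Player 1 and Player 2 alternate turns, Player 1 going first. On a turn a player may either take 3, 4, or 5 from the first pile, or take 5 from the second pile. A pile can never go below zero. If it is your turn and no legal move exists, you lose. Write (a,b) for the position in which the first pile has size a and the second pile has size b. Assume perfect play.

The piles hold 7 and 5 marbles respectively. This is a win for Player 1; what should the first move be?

Move to (4,5).

Label each position W (a win for the player to move) or L (a loss). A position with no legal move is L; any other position is W exactly when some move reaches an L, and L when every move reaches a W.
No move ever increases a pile, so every position that can arise here has a ≤ 7 and b ≤ 5; it is enough to label the cells with 0 ≤ a ≤ 7 and 0 ≤ b ≤ 5.
Every move lowers a or b (never raises either), so fill the grid row by row in increasing a, and left to right within a row: each cell's successors are then already labelled.
      b=0  b=1  b=2  b=3  b=4  b=5
a=0:    L    L    L    L    L    W
a=1:    L    L    L    L    L    W
a=2:    L    L    L    L    L    W
a=3:    W    W    W    W    W    L
a=4:    W    W    W    W    W    L
a=5:    W    W    W    W    W    L
a=6:    W    W    W    W    W    W
a=7:    W    W    W    W    W    W
Cells with no legal move (terminal, hence L): (0,0), (0,1), (0,2), (0,3), (0,4), (1,0), (1,1), (1,2), (1,3), (1,4), (2,0), (2,1), (2,2), (2,3), (2,4).
The remaining L cells, each justified by listing all of its moves:
(3,5): only reaches (0,5)(W), (3,0)(W), all W → L
(4,5): only reaches (1,5)(W), (0,5)(W), (4,0)(W), all W → L
(5,5): only reaches (2,5)(W), (1,5)(W), (0,5)(W), (5,0)(W), all W → L
Every other cell has at least one move into one of the L cells above, so it is W.
From (7,5), the L positions reachable in one move are: (4,5), (3,5). Any move reaching one of these is winning.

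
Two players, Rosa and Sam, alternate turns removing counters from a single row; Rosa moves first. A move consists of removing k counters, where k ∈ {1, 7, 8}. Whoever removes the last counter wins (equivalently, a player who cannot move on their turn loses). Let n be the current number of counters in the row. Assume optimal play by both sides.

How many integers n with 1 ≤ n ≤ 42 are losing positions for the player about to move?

11

Use the standard recursion: the mover loses at a terminal position; elsewhere, the mover wins exactly when some move hands the opponent an L position.
n=0: no move → L
n=1: reaches L-position 0 → W
n=2: only reaches 1(W), which is W → L
n=3: reaches L-position 2 → W
n=4: only reaches 3(W), which is W → L
n=5: reaches L-position 4 → W
n=6: only reaches 5(W), which is W → L
n=7: reaches L-position 6 → W
n=8: reaches L-position 0 → W
n=9: reaches L-position 2 → W
n=10: reaches L-position 2 → W
n=11: reaches L-position 4 → W
n=12: reaches L-position 4 → W
n=13: reaches L-position 6 → W
n=14: reaches L-position 6 → W
n=15: only reaches 14(W), 8(W), 7(W), all W → L
n=16: reaches L-position 15 → W
n=17: only reaches 16(W), 10(W), 9(W), all W → L
n=18: reaches L-position 17 → W
n=19: only reaches 18(W), 12(W), 11(W), all W → L
n=20: reaches L-position 19 → W
n=21: only reaches 20(W), 14(W), 13(W), all W → L
n=22: reaches L-position 21 → W
n=23: reaches L-position 15 → W
n=24: reaches L-position 17 → W
n=25: reaches L-position 17 → W
n=26: reaches L-position 19 → W
n=27: reaches L-position 19 → W
n=28: reaches L-position 21 → W
n=29: reaches L-position 21 → W
n=30: only reaches 29(W), 23(W), 22(W), all W → L
n=31: reaches L-position 30 → W
n=32: only reaches 31(W), 25(W), 24(W), all W → L
n=33: reaches L-position 32 → W
n=34: only reaches 33(W), 27(W), 26(W), all W → L
n=35: reaches L-position 34 → W
n=36: only reaches 35(W), 29(W), 28(W), all W → L
n=37: reaches L-position 36 → W
n=38: reaches L-position 30 → W
n=39: reaches L-position 32 → W
n=40: reaches L-position 32 → W
n=41: reaches L-position 34 → W
n=42: reaches L-position 34 → W
L entries with 1 ≤ n ≤ 42 (n=0 is outside the asked range and is not counted): n = 2, 4, 6, 15, 17, 19, 21, 30, 32, 34, 36; that makes 11.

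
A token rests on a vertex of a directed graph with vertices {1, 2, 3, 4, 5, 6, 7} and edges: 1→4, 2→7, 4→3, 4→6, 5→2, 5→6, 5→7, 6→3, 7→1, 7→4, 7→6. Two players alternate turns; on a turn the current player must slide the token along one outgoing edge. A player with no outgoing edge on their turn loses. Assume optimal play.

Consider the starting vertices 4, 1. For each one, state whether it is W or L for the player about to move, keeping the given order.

4: W, 1: L

Use the standard recursion: the mover loses at a terminal position; elsewhere, the mover wins exactly when some move hands the opponent an L position.
Every edge goes from a vertex to one that appears earlier in the order 3, 6, 4, 1, 7, 2, 5, so processing vertices in that order labels each vertex after all of its successors.
3: no outgoing edge → L
6: can move to 3, which is L ⇒ W
4: can move to 3, which is L ⇒ W
1: the only move is to 4(W), a W ⇒ L
7: can move to 1, which is L ⇒ W
2: the only move is to 7(W), a W ⇒ L
5: can move to 2, which is L ⇒ W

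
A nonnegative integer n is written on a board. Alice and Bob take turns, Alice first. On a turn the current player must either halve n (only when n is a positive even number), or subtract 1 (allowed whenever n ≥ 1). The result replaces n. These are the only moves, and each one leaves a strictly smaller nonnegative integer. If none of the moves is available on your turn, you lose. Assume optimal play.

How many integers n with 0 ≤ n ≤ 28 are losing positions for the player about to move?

Build the W/L table. Terminal = L. A non-terminal position is W if it has a move to some L; otherwise it is L.
n=0: no move → L
n=1: W (go to 0, an L position)
n=2: L (sole option 1(W) is W)
n=3: W (go to 2, an L position)
n=4: W (go to 2, an L position)
n=5: L (sole option 4(W) is W)
n=6: W (go to 5, an L position)
n=7: L (sole option 6(W) is W)
n=8: W (go to 7, an L position)
n=9: L (sole option 8(W) is W)
n=10: W (go to 5, an L position)
n=11: L (sole option 10(W) is W)
n=12: W (go to 11, an L position)
n=13: L (sole option 12(W) is W)
n=14: W (go to 7, an L position)
n=15: L (sole option 14(W) is W)
n=16: W (go to 15, an L position)
n=17: L (sole option 16(W) is W)
n=18: W (go to 9, an L position)
n=19: L (sole option 18(W) is W)
n=20: W (go to 19, an L position)
n=21: L (sole option 20(W) is W)
n=22: W (go to 11, an L position)
n=23: L (sole option 22(W) is W)
n=24: W (go to 23, an L position)
n=25: L (sole option 24(W) is W)
n=26: W (go to 13, an L position)
n=27: L (sole option 26(W) is W)
n=28: W (go to 27, an L position)
L entries with 0 ≤ n ≤ 28: n = 0, 2, 5, 7, 9, 11, 13, 15, 17, 19, 21, 23, 25, 27; that makes 14.

14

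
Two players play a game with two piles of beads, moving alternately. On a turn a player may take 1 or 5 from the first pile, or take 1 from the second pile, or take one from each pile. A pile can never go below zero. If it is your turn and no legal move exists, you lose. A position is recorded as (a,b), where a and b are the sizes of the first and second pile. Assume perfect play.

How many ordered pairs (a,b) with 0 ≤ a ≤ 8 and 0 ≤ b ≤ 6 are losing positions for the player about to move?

20

Build the W/L table. Terminal = L. A non-terminal position is W if it has a move to some L; otherwise it is L.
Every move lowers a or b (never raises either), so fill the grid row by row in increasing a, and left to right within a row: each cell's successors are then already labelled.
      b=0  b=1  b=2  b=3  b=4  b=5  b=6
a=0:    L    W    L    W    L    W    L
a=1:    W    W    W    W    W    W    W
a=2:    L    W    L    W    L    W    L
a=3:    W    W    W    W    W    W    W
a=4:    L    W    L    W    L    W    L
a=5:    W    W    W    W    W    W    W
a=6:    L    W    L    W    L    W    L
a=7:    W    W    W    W    W    W    W
a=8:    L    W    L    W    L    W    L
Cells with no legal move (terminal, hence L): (0,0).
The remaining L cells, each justified by listing all of its moves:
(0,2): the only move is to (0,1)(W), a W ⇒ L
(0,4): the only move is to (0,3)(W), a W ⇒ L
(0,6): the only move is to (0,5)(W), a W ⇒ L
(2,0): the only move is to (1,0)(W), a W ⇒ L
(2,2): moves to (1,2)(W), (2,1)(W), (1,1)(W); every one is W ⇒ L
(2,4): moves to (1,4)(W), (2,3)(W), (1,3)(W); every one is W ⇒ L
(2,6): moves to (1,6)(W), (2,5)(W), (1,5)(W); every one is W ⇒ L
(4,0): the only move is to (3,0)(W), a W ⇒ L
(4,2): moves to (3,2)(W), (4,1)(W), (3,1)(W); every one is W ⇒ L
(4,4): moves to (3,4)(W), (4,3)(W), (3,3)(W); every one is W ⇒ L
(4,6): moves to (3,6)(W), (4,5)(W), (3,5)(W); every one is W ⇒ L
(6,0): moves to (5,0)(W), (1,0)(W); every one is W ⇒ L
(6,2): moves to (5,2)(W), (1,2)(W), (6,1)(W), (5,1)(W); every one is W ⇒ L
(6,4): moves to (5,4)(W), (1,4)(W), (6,3)(W), (5,3)(W); every one is W ⇒ L
(6,6): moves to (5,6)(W), (1,6)(W), (6,5)(W), (5,5)(W); every one is W ⇒ L
(8,0): moves to (7,0)(W), (3,0)(W); every one is W ⇒ L
(8,2): moves to (7,2)(W), (3,2)(W), (8,1)(W), (7,1)(W); every one is W ⇒ L
(8,4): moves to (7,4)(W), (3,4)(W), (8,3)(W), (7,3)(W); every one is W ⇒ L
(8,6): moves to (7,6)(W), (3,6)(W), (8,5)(W), (7,5)(W); every one is W ⇒ L
Every other cell has at least one move into one of the L cells above, so it is W.
L cells per row: a=0: 4, a=1: 0, a=2: 4, a=3: 0, a=4: 4, a=5: 0, a=6: 4, a=7: 0, a=8: 4; total 20.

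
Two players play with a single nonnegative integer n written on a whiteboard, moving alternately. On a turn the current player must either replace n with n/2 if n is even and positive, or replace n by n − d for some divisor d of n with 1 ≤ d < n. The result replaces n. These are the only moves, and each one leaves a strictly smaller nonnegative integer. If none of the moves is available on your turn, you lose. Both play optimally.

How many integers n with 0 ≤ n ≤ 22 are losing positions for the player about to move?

Work bottom-up. With no move the player to move loses. Otherwise the position is W if at least one move leads to an L position for the opponent, and L if every move leads to a W.
n=0: no move → L
n=1: no move → L
n=2: W (go to 1, an L position)
n=3: L (sole option 2(W) is W)
n=4: W (go to 3, an L position)
n=5: L (sole option 4(W) is W)
n=6: W (go to 3, an L position)
n=7: L (sole option 6(W) is W)
n=8: W (go to 7, an L position)
n=9: L (options 6(W), 8(W) are all W)
n=10: W (go to 5, an L position)
n=11: L (sole option 10(W) is W)
n=12: W (go to 9, an L position)
n=13: L (sole option 12(W) is W)
n=14: W (go to 7, an L position)
n=15: L (options 10(W), 12(W), 14(W) are all W)
n=16: W (go to 15, an L position)
n=17: L (sole option 16(W) is W)
n=18: W (go to 9, an L position)
n=19: L (sole option 18(W) is W)
n=20: W (go to 15, an L position)
n=21: L (options 14(W), 18(W), 20(W) are all W)
n=22: W (go to 11, an L position)
L entries with 0 ≤ n ≤ 22: n = 0, 1, 3, 5, 7, 9, 11, 13, 15, 17, 19, 21; that makes 12.

12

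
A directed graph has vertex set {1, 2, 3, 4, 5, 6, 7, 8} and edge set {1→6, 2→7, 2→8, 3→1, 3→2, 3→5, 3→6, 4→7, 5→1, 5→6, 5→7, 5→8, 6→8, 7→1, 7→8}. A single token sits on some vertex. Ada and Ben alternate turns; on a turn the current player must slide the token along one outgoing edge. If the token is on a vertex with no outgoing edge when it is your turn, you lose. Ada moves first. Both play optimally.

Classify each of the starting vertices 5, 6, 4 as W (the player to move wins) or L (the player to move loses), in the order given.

5: W, 6: W, 4: L

Use the standard recursion: the mover loses at a terminal position; elsewhere, the mover wins exactly when some move hands the opponent an L position.
Every edge goes from a vertex to one that appears earlier in the order 8, 6, 1, 7, 2, 4, 5, 3, so processing vertices in that order labels each vertex after all of its successors.
8: no outgoing edge → L
6: →8(L), so W
1: →6(W) only, which is W, so L
7: →1(L), so W
2: →8(L), so W
4: →7(W) only, which is W, so L
5: →1(L), so W
3: →1(L), so W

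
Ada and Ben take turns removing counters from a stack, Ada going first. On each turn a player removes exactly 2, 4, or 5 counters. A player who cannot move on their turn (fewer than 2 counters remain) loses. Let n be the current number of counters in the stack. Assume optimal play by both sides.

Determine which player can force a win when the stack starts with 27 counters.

Compute win/loss labels from the base case upward. A position with no move is L. Any other position is W if it can reach an L in one move, else L.
n=0: no move → L
n=1: no move → L
n=2: reaches L-position 0 → W
n=3: reaches L-position 1 → W
n=4: reaches L-position 0 → W
n=5: reaches L-position 1 → W
n=6: reaches L-position 1 → W
n=7: only reaches 5(W), 3(W), 2(W), all W → L
n=8: only reaches 6(W), 4(W), 3(W), all W → L
n=9: reaches L-position 7 → W
n=10: reaches L-position 8 → W
n=11: reaches L-position 7 → W
n=12: reaches L-position 8 → W
n=13: reaches L-position 8 → W
n=14: only reaches 12(W), 10(W), 9(W), all W → L
n=15: only reaches 13(W), 11(W), 10(W), all W → L
n=16: reaches L-position 14 → W
n=17: reaches L-position 15 → W
n=18: reaches L-position 14 → W
n=19: reaches L-position 15 → W
n=20: reaches L-position 15 → W
n=21: only reaches 19(W), 17(W), 16(W), all W → L
n=22: only reaches 20(W), 18(W), 17(W), all W → L
n=23: reaches L-position 21 → W
n=24: reaches L-position 22 → W
n=25: reaches L-position 21 → W
n=26: reaches L-position 22 → W
n=27: reaches L-position 22 → W
From 27 Ada can remove 5, leaving 22, reaching an L position.

Ada wins.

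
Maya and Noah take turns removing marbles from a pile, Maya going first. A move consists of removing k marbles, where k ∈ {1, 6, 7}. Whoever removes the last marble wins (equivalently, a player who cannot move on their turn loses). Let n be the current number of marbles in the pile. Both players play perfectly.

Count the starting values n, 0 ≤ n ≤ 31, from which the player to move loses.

9

Work bottom-up. With no move the player to move loses. Otherwise the position is W if at least one move leads to an L position for the opponent, and L if every move leads to a W.
n=0: no move → L
n=1: reaches L-position 0 → W
n=2: only reaches 1(W), which is W → L
n=3: reaches L-position 2 → W
n=4: only reaches 3(W), which is W → L
n=5: reaches L-position 4 → W
n=6: reaches L-position 0 → W
n=7: reaches L-position 0 → W
n=8: reaches L-position 2 → W
n=9: reaches L-position 2 → W
n=10: reaches L-position 4 → W
n=11: reaches L-position 4 → W
n=12: only reaches 11(W), 6(W), 5(W), all W → L
n=13: reaches L-position 12 → W
n=14: only reaches 13(W), 8(W), 7(W), all W → L
n=15: reaches L-position 14 → W
n=16: only reaches 15(W), 10(W), 9(W), all W → L
n=17: reaches L-position 16 → W
n=18: reaches L-position 12 → W
n=19: reaches L-position 12 → W
n=20: reaches L-position 14 → W
n=21: reaches L-position 14 → W
n=22: reaches L-position 16 → W
n=23: reaches L-position 16 → W
n=24: only reaches 23(W), 18(W), 17(W), all W → L
n=25: reaches L-position 24 → W
n=26: only reaches 25(W), 20(W), 19(W), all W → L
n=27: reaches L-position 26 → W
n=28: only reaches 27(W), 22(W), 21(W), all W → L
n=29: reaches L-position 28 → W
n=30: reaches L-position 24 → W
n=31: reaches L-position 24 → W
L entries with 0 ≤ n ≤ 31: n = 0, 2, 4, 12, 14, 16, 24, 26, 28; that makes 9.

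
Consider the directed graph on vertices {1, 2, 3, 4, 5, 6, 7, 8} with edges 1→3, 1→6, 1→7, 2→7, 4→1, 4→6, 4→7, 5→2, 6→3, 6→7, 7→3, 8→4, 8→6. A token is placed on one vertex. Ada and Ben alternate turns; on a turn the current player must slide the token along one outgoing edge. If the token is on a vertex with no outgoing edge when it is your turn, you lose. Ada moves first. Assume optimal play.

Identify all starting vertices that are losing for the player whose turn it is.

Work bottom-up. With no move the player to move loses. Otherwise the position is W if at least one move leads to an L position for the opponent, and L if every move leads to a W.
Every edge goes from a vertex to one that appears earlier in the order 3, 7, 6, 1, 4, 8, 2, 5, so processing vertices in that order labels each vertex after all of its successors.
3: no outgoing edge → L
7: reaches L-position 3 → W
6: reaches L-position 3 → W
1: reaches L-position 3 → W
4: only reaches 1(W), 6(W), 7(W), all W → L
8: reaches L-position 4 → W
2: only reaches 7(W), which is W → L
5: reaches L-position 2 → W
Reading off the rows marked L gives the requested list; there are 3 such vertices.

2, 3, 4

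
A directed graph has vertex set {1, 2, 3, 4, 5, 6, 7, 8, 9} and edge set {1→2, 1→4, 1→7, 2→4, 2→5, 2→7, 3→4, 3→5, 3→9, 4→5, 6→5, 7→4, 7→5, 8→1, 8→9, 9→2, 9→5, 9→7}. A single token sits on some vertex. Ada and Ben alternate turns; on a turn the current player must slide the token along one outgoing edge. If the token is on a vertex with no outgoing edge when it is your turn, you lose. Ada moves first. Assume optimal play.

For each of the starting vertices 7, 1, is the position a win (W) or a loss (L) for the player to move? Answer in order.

Label each position W (a win for the player to move) or L (a loss). A position with no legal move is L; any other position is W exactly when some move reaches an L, and L when every move reaches a W.
Every edge goes from a vertex to one that appears earlier in the order 5, 4, 7, 2, 6, 1, 9, 8, 3, so processing vertices in that order labels each vertex after all of its successors.
5: no outgoing edge → L
4: W (go to 5, an L position)
7: W (go to 5, an L position)
2: W (go to 5, an L position)
6: W (go to 5, an L position)
1: L (options 2(W), 7(W), 4(W) are all W)
9: W (go to 5, an L position)
8: W (go to 1, an L position)
3: W (go to 5, an L position)

7: W, 1: L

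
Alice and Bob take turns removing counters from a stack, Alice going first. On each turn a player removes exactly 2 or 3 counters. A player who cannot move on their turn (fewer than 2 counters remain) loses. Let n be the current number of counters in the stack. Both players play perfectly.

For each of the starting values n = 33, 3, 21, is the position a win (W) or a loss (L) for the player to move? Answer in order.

Classify positions by backward induction: terminal positions (no move available) are L. From any other position, the mover wins iff some move reaches an L.
n=0: no move → L
n=1: no move → L
n=2: can move to 0, which is L ⇒ W
n=3: can move to 1, which is L ⇒ W
n=4: can move to 1, which is L ⇒ W
n=5: moves to 3(W), 2(W); every one is W ⇒ L
n=6: moves to 4(W), 3(W); every one is W ⇒ L
n=7: can move to 5, which is L ⇒ W
n=8: can move to 6, which is L ⇒ W
n=9: can move to 6, which is L ⇒ W
n=10: moves to 8(W), 7(W); every one is W ⇒ L
n=11: moves to 9(W), 8(W); every one is W ⇒ L
n=12: can move to 10, which is L ⇒ W
n=13: can move to 11, which is L ⇒ W
n=14: can move to 11, which is L ⇒ W
n=15: moves to 13(W), 12(W); every one is W ⇒ L
n=16: moves to 14(W), 13(W); every one is W ⇒ L
n=17: can move to 15, which is L ⇒ W
n=18: can move to 16, which is L ⇒ W
n=19: can move to 16, which is L ⇒ W
n=20: moves to 18(W), 17(W); every one is W ⇒ L
n=21: moves to 19(W), 18(W); every one is W ⇒ L
n=22: can move to 20, which is L ⇒ W
n=23: can move to 21, which is L ⇒ W
n=24: can move to 21, which is L ⇒ W
n=25: moves to 23(W), 22(W); every one is W ⇒ L
n=26: moves to 24(W), 23(W); every one is W ⇒ L
n=27: can move to 25, which is L ⇒ W
n=28: can move to 26, which is L ⇒ W
n=29: can move to 26, which is L ⇒ W
n=30: moves to 28(W), 27(W); every one is W ⇒ L
n=31: moves to 29(W), 28(W); every one is W ⇒ L
n=32: can move to 30, which is L ⇒ W
n=33: can move to 31, which is L ⇒ W

33: W, 3: W, 21: L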